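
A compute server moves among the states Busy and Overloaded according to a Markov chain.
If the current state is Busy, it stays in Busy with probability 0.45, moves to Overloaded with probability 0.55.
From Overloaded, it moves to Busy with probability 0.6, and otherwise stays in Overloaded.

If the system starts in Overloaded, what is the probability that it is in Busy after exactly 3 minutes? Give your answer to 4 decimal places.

Propagate the distribution vector 3 minutes from Overloaded.
After 0 minutes: (0.0000, 1.0000)
After 1 minute: (0.6000, 0.4000)
After 2 minutes: (0.5100, 0.4900)
After 3 minutes: (0.5235, 0.4765)
P(in Busy after 3 minutes) = 0.5235

0.5235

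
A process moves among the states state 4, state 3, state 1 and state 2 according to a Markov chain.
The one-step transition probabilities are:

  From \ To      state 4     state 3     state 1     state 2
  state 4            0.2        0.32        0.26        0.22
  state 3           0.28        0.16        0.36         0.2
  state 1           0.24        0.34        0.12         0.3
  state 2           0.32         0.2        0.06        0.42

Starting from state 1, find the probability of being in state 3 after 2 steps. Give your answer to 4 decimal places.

Propagate the distribution vector 2 steps from state 1.
After 0 steps: (0.0000, 0.0000, 1.0000, 0.0000)
After 1 step: (0.2400, 0.3400, 0.1200, 0.3000)
After 2 steps: (0.2680, 0.2320, 0.2172, 0.2828)
P(in state 3 after 2 steps) = 0.2320

0.2320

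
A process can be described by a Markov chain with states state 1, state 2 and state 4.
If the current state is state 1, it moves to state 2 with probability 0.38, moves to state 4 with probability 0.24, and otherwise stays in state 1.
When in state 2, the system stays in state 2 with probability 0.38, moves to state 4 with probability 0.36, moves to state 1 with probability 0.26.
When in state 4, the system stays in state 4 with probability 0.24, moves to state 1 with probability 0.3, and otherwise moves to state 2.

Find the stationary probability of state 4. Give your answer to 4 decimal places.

Let the stationary distribution be π with π = πP and π_1 + π_2 + π_3 = 1.
π_1 = 0.38·π_1 + 0.26·π_2 + 0.3·π_3
π_2 = 0.38·π_1 + 0.38·π_2 + 0.46·π_3
Solving with the normalization constraint gives π = (0.3086, 0.4031, 0.2884).
So the stationary probability of state 4 is 0.2884.

0.2884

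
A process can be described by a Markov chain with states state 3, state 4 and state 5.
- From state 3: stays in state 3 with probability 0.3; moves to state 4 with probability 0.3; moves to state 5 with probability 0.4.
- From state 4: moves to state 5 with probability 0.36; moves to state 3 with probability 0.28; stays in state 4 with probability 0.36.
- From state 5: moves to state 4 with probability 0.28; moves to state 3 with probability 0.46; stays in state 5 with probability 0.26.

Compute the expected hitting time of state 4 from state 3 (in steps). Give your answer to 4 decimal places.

Let t(s) be the expected number of steps to first reach state 4 from state s, with t(state 4) = 0. Conditioning on the first step:
t(state 3) = 1 + 0.3·t(state 3) + 0.4·t(state 5)
t(state 5) = 1 + 0.46·t(state 3) + 0.26·t(state 5)
Solving: t(state 3) = 3.4132, t(state 5) = 3.4731.
Expected steps from state 3 to state 4: 3.4132.

3.4132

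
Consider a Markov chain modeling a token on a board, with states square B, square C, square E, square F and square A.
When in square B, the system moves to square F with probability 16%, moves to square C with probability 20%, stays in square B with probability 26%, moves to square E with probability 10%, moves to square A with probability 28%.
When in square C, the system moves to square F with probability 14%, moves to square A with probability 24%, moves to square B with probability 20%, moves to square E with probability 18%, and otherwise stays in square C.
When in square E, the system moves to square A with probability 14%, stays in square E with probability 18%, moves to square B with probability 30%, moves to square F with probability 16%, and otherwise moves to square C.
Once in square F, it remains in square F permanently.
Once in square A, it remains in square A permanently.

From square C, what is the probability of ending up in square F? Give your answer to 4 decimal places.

0.3881

Let h(s) be the probability of absorption at square F starting from transient state s. Then h(square F) = 1 and h(square A) = 0. By first-step analysis:
h(square B) = 0.26·h(square B) + 0.2·h(square C) + 0.1·h(square E) + 0.16·1 + 0.28·0
h(square C) = 0.2·h(square B) + 0.24·h(square C) + 0.18·h(square E) + 0.14·1 + 0.24·0
h(square E) = 0.3·h(square B) + 0.22·h(square C) + 0.18·h(square E) + 0.16·1 + 0.14·0
Solving: h(square B) = 0.3804, h(square C) = 0.3881, h(square E) = 0.4384.
Starting from square C, the probability is 0.3881.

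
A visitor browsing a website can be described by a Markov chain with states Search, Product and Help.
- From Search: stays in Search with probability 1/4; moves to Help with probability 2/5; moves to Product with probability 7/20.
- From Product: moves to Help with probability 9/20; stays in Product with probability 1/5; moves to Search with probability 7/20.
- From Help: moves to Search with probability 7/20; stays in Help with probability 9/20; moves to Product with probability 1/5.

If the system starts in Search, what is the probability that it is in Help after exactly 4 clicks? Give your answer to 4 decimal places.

0.4341

Propagate the distribution vector 4 clicks from Search.
After 0 clicks: (1.0000, 0.0000, 0.0000)
After 1 click: (0.2500, 0.3500, 0.4000)
After 2 clicks: (0.3250, 0.2375, 0.4375)
After 3 clicks: (0.3175, 0.2488, 0.4338)
After 4 clicks: (0.3183, 0.2476, 0.4341)
P(in Help after 4 clicks) = 0.4341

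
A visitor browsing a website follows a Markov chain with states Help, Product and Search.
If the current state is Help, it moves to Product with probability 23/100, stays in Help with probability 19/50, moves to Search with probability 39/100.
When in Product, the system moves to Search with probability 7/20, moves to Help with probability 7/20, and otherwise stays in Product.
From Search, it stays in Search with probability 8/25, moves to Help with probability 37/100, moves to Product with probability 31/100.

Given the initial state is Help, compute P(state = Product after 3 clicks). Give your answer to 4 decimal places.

0.2777

Propagate the distribution vector 3 clicks from Help.
After 0 clicks: (1.0000, 0.0000, 0.0000)
After 1 click: (0.3800, 0.2300, 0.3900)
After 2 clicks: (0.3692, 0.2773, 0.3535)
After 3 clicks: (0.3681, 0.2777, 0.3542)
P(in Product after 3 clicks) = 0.2777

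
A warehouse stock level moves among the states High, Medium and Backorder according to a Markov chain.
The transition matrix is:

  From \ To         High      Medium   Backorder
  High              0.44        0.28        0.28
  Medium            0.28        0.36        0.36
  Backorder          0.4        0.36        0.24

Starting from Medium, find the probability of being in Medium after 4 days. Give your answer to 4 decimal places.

Propagate the distribution vector 4 days from Medium.
After 0 days: (0.0000, 1.0000, 0.0000)
After 1 day: (0.2800, 0.3600, 0.3600)
After 2 days: (0.3680, 0.3376, 0.2944)
After 3 days: (0.3742, 0.3306, 0.2952)
After 4 days: (0.3753, 0.3301, 0.2946)
P(in Medium after 4 days) = 0.3301

0.3301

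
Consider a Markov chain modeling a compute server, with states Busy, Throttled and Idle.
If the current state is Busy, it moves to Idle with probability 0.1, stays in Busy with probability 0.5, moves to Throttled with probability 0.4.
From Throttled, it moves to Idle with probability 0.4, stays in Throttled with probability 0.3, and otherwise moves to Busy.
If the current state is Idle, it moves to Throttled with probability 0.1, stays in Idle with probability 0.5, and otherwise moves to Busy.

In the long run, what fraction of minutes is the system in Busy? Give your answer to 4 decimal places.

Let the stationary distribution be π with π = πP and π_1 + π_2 + π_3 = 1.
π_1 = 0.5·π_1 + 0.3·π_2 + 0.4·π_3
π_2 = 0.4·π_1 + 0.3·π_2 + 0.1·π_3
Solving with the normalization constraint gives π = (0.4133, 0.2800, 0.3067).
So the stationary probability of Busy is 0.4133.

0.4133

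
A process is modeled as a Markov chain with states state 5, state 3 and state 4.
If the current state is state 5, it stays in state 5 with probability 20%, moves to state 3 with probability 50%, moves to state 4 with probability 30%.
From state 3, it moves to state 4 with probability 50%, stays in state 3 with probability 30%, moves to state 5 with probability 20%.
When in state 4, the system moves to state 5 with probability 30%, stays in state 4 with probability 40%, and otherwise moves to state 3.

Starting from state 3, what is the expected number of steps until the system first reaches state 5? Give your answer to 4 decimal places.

4.0741

Let t(s) be the expected number of steps to first reach state 5 from state s, with t(state 5) = 0. Conditioning on the first step:
t(state 3) = 1 + 0.3·t(state 3) + 0.5·t(state 4)
t(state 4) = 1 + 0.3·t(state 3) + 0.4·t(state 4)
Solving: t(state 3) = 4.0741, t(state 4) = 3.7037.
Expected steps from state 3 to state 5: 4.0741.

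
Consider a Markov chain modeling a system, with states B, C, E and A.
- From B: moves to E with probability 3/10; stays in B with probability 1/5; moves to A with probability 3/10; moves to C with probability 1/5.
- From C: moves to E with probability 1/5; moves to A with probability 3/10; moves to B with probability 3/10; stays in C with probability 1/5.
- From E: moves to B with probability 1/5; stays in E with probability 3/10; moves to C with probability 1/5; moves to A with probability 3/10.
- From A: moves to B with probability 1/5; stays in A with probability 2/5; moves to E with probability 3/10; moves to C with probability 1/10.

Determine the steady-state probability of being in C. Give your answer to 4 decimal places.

0.1667

Let the stationary distribution be π with π = πP and π_1 + π_2 + π_3 + π_4 = 1.
π_1 = 0.2·π_1 + 0.3·π_2 + 0.2·π_3 + 0.2·π_4
π_2 = 0.2·π_1 + 0.2·π_2 + 0.2·π_3 + 0.1·π_4
π_3 = 0.3·π_1 + 0.2·π_2 + 0.3·π_3 + 0.3·π_4
Solving with the normalization constraint gives π = (0.2167, 0.1667, 0.2833, 0.3333).
So the stationary probability of C is 0.1667.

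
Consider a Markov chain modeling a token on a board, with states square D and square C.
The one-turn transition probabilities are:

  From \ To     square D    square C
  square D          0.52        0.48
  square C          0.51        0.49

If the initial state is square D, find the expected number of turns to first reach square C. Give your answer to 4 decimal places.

2.0833

Let t(s) be the expected number of turns to first reach square C from state s, with t(square C) = 0. Conditioning on the first turn:
t(square D) = 1 + 0.52·t(square D)
Solving: t(square D) = 2.0833.
Expected turns from square D to square C: 2.0833.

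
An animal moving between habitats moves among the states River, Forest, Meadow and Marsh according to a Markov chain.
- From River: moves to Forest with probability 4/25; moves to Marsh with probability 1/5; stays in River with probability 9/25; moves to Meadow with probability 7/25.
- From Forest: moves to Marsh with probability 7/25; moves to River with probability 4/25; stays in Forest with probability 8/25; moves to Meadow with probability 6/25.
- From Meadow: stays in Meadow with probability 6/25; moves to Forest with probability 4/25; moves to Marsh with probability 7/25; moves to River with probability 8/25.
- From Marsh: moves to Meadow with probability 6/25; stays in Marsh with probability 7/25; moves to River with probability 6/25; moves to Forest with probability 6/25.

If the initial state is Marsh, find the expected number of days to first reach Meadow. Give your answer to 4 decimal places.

Let t(s) be the expected number of days to first reach Meadow from state s, with t(Meadow) = 0. Conditioning on the first day:
t(River) = 1 + 0.36·t(River) + 0.16·t(Forest) + 0.2·t(Marsh)
t(Forest) = 1 + 0.16·t(River) + 0.32·t(Forest) + 0.28·t(Marsh)
t(Marsh) = 1 + 0.24·t(River) + 0.24·t(Forest) + 0.28·t(Marsh)
Solving: t(River) = 3.8161, t(Forest) = 4.0153, t(Marsh) = 3.9994.
Expected days from Marsh to Meadow: 3.9994.

3.9994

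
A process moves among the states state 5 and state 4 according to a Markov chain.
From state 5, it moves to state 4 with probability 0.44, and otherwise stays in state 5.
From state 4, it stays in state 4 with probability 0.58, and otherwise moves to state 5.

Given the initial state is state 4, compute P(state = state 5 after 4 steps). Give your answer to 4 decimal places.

Propagate the distribution vector 4 steps from state 4.
After 0 steps: (0.0000, 1.0000)
After 1 step: (0.4200, 0.5800)
After 2 steps: (0.4788, 0.5212)
After 3 steps: (0.4870, 0.5130)
After 4 steps: (0.4882, 0.5118)
P(in state 5 after 4 steps) = 0.4882

0.4882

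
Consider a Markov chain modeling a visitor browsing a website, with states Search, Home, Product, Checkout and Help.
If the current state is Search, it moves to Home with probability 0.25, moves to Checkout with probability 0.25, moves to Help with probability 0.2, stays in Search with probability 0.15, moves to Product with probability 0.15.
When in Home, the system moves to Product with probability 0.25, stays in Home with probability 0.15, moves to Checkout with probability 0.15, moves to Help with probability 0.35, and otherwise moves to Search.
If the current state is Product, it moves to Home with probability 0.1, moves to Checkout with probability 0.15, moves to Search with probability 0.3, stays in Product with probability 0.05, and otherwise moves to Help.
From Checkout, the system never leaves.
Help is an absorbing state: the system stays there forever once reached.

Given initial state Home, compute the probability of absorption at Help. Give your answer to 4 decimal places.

0.6723

Let h(s) be the probability of absorption at Help starting from transient state s. Then h(Help) = 1 and h(Checkout) = 0. By first-step analysis:
h(Search) = 0.15·h(Search) + 0.25·h(Home) + 0.15·h(Product) + 0.25·0 + 0.2·1
h(Home) = 0.1·h(Search) + 0.15·h(Home) + 0.25·h(Product) + 0.15·0 + 0.35·1
h(Product) = 0.3·h(Search) + 0.1·h(Home) + 0.05·h(Product) + 0.15·0 + 0.4·1
Solving: h(Search) = 0.5505, h(Home) = 0.6723, h(Product) = 0.6657.
Starting from Home, the probability is 0.6723.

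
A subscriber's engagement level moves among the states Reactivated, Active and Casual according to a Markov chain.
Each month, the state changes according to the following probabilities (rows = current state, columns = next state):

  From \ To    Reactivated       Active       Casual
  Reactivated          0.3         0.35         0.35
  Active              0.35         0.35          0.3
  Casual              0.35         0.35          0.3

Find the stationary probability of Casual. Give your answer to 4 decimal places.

Let the stationary distribution be π with π = πP and π_1 + π_2 + π_3 = 1.
π_1 = 0.3·π_1 + 0.35·π_2 + 0.35·π_3
π_2 = 0.35·π_1 + 0.35·π_2 + 0.35·π_3
Solving with the normalization constraint gives π = (0.3333, 0.3500, 0.3167).
So the stationary probability of Casual is 0.3167.

0.3167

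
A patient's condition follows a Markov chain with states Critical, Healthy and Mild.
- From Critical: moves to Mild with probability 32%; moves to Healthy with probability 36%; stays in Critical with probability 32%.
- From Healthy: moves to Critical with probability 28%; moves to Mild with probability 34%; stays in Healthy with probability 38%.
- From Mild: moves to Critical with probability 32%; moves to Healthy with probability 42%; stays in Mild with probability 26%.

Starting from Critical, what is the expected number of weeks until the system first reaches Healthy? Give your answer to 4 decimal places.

2.6447

Let t(s) be the expected number of weeks to first reach Healthy from state s, with t(Healthy) = 0. Conditioning on the first week:
t(Critical) = 1 + 0.32·t(Critical) + 0.32·t(Mild)
t(Mild) = 1 + 0.32·t(Critical) + 0.26·t(Mild)
Solving: t(Critical) = 2.6447, t(Mild) = 2.4950.
Expected weeks from Critical to Healthy: 2.6447.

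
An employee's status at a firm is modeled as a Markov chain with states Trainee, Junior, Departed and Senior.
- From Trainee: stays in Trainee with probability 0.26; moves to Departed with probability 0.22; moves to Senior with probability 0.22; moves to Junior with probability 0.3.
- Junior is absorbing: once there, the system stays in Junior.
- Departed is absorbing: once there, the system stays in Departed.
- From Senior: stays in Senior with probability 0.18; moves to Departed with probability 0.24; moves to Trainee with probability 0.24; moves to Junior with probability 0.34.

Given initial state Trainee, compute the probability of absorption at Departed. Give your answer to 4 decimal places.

0.4209

Let h(s) be the probability of absorption at Departed starting from transient state s. Then h(Departed) = 1 and h(Junior) = 0. By first-step analysis:
h(Trainee) = 0.26·h(Trainee) + 0.3·0 + 0.22·1 + 0.22·h(Senior)
h(Senior) = 0.24·h(Trainee) + 0.34·0 + 0.24·1 + 0.18·h(Senior)
Solving: h(Trainee) = 0.4209, h(Senior) = 0.4159.
Starting from Trainee, the probability is 0.4209.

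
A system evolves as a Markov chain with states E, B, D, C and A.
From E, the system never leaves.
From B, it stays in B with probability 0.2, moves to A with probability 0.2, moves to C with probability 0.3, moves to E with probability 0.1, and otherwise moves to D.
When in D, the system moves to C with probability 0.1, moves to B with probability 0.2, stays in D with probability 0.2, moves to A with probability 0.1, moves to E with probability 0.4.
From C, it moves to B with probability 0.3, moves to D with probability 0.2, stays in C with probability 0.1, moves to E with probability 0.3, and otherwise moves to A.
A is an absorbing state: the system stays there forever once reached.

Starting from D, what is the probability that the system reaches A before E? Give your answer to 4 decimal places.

Let h(s) be the probability of absorption at A starting from transient state s. Then h(A) = 1 and h(E) = 0. By first-step analysis:
h(B) = 0.1·0 + 0.2·h(B) + 0.2·h(D) + 0.3·h(C) + 0.2·1
h(D) = 0.4·0 + 0.2·h(B) + 0.2·h(D) + 0.1·h(C) + 0.1·1
h(C) = 0.3·0 + 0.3·h(B) + 0.2·h(D) + 0.1·h(C) + 0.1·1
Solving: h(B) = 0.4378, h(D) = 0.2742, h(C) = 0.3180.
Starting from D, the probability is 0.2742.

0.2742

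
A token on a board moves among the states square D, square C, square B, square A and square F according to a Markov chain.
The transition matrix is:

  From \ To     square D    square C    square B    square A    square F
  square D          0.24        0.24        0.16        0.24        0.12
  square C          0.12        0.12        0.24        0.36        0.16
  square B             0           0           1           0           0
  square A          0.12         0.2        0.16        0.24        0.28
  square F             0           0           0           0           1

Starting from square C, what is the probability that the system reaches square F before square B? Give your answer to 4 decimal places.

Let h(s) be the probability of absorption at square F starting from transient state s. Then h(square F) = 1 and h(square B) = 0. By first-step analysis:
h(square D) = 0.24·h(square D) + 0.24·h(square C) + 0.16·0 + 0.24·h(square A) + 0.12·1
h(square C) = 0.12·h(square D) + 0.12·h(square C) + 0.24·0 + 0.36·h(square A) + 0.16·1
h(square A) = 0.12·h(square D) + 0.2·h(square C) + 0.16·0 + 0.24·h(square A) + 0.28·1
Solving: h(square D) = 0.4916, h(square C) = 0.4834, h(square A) = 0.5732.
Starting from square C, the probability is 0.4834.

0.4834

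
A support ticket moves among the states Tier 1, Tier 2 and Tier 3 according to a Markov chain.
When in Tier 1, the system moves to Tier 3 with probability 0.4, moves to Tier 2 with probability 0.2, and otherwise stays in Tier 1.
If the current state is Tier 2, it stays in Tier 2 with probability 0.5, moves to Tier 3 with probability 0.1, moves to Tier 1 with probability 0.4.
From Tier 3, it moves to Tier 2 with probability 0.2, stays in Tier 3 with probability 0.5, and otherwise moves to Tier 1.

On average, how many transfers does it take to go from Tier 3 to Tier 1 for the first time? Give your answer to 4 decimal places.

3.0435

Let t(s) be the expected number of transfers to first reach Tier 1 from state s, with t(Tier 1) = 0. Conditioning on the first transfer:
t(Tier 2) = 1 + 0.5·t(Tier 2) + 0.1·t(Tier 3)
t(Tier 3) = 1 + 0.2·t(Tier 2) + 0.5·t(Tier 3)
Solving: t(Tier 2) = 2.6087, t(Tier 3) = 3.0435.
Expected transfers from Tier 3 to Tier 1: 3.0435.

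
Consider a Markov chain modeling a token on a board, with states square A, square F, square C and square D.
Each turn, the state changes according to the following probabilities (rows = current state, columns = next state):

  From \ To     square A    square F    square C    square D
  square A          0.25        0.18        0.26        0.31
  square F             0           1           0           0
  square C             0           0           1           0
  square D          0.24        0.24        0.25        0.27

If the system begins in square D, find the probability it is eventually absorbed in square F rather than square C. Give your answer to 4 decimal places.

Let h(s) be the probability of absorption at square F starting from transient state s. Then h(square F) = 1 and h(square C) = 0. By first-step analysis:
h(square A) = 0.25·h(square A) + 0.18·1 + 0.26·0 + 0.31·h(square D)
h(square D) = 0.24·h(square A) + 0.24·1 + 0.25·0 + 0.27·h(square D)
Solving: h(square A) = 0.4350, h(square D) = 0.4718.
Starting from square D, the probability is 0.4718.

0.4718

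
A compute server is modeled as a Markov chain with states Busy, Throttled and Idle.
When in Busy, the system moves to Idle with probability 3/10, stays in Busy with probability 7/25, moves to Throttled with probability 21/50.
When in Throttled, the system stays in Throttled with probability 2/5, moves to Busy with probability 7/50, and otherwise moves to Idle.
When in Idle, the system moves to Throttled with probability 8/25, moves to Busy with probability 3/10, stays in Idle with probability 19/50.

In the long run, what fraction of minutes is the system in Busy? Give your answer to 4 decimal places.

Let the stationary distribution be π with π = πP and π_1 + π_2 + π_3 = 1.
π_1 = 0.28·π_1 + 0.14·π_2 + 0.3·π_3
π_2 = 0.42·π_1 + 0.4·π_2 + 0.32·π_3
Solving with the normalization constraint gives π = (0.2355, 0.3734, 0.3910).
So the stationary probability of Busy is 0.2355.

0.2355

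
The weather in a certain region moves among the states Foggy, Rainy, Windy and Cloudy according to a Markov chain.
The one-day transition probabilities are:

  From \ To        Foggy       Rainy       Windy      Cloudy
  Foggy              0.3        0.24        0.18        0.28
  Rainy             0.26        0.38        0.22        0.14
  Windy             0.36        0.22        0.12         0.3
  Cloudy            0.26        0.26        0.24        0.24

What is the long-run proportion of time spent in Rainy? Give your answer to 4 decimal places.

0.2800

Let the stationary distribution be π with π = πP and π_1 + π_2 + π_3 + π_4 = 1.
π_1 = 0.3·π_1 + 0.26·π_2 + 0.36·π_3 + 0.26·π_4
π_2 = 0.24·π_1 + 0.38·π_2 + 0.22·π_3 + 0.26·π_4
π_3 = 0.18·π_1 + 0.22·π_2 + 0.12·π_3 + 0.24·π_4
Solving with the normalization constraint gives π = (0.2910, 0.2800, 0.1937, 0.2353).
So the stationary probability of Rainy is 0.2800.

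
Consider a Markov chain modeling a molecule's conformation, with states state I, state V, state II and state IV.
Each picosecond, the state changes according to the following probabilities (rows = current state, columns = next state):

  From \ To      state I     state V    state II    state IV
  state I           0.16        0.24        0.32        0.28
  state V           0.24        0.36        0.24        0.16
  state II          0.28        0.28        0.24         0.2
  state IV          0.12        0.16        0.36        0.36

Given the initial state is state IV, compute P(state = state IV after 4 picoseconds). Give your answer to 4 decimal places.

0.2456

Propagate the distribution vector 4 picoseconds from state IV.
After 0 picoseconds: (0.0000, 0.0000, 0.0000, 1.0000)
After 1 picosecond: (0.1200, 0.1600, 0.3600, 0.3600)
After 2 picoseconds: (0.2016, 0.2448, 0.2928, 0.2608)
After 3 picoseconds: (0.2043, 0.2602, 0.2874, 0.2481)
After 4 picoseconds: (0.2054, 0.2629, 0.2861, 0.2456)
P(in state IV after 4 picoseconds) = 0.2456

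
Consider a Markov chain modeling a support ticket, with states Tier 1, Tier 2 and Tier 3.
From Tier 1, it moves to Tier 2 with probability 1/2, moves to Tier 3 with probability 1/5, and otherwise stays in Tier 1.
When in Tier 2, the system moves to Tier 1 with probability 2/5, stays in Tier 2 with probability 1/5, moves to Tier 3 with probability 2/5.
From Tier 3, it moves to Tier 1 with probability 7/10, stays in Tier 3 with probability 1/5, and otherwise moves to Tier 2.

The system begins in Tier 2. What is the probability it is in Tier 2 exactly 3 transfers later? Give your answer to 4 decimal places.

Propagate the distribution vector 3 transfers from Tier 2.
After 0 transfers: (0.0000, 1.0000, 0.0000)
After 1 transfer: (0.4000, 0.2000, 0.4000)
After 2 transfers: (0.4800, 0.2800, 0.2400)
After 3 transfers: (0.4240, 0.3200, 0.2560)
P(in Tier 2 after 3 transfers) = 0.3200

0.3200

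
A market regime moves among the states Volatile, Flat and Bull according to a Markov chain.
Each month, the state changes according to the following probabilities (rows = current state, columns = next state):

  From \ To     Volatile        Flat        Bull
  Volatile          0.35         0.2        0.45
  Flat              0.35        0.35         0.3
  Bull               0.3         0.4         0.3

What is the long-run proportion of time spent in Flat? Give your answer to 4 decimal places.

0.3176

Let the stationary distribution be π with π = πP and π_1 + π_2 + π_3 = 1.
π_1 = 0.35·π_1 + 0.35·π_2 + 0.3·π_3
π_2 = 0.2·π_1 + 0.35·π_2 + 0.4·π_3
Solving with the normalization constraint gives π = (0.3325, 0.3176, 0.3499).
So the stationary probability of Flat is 0.3176.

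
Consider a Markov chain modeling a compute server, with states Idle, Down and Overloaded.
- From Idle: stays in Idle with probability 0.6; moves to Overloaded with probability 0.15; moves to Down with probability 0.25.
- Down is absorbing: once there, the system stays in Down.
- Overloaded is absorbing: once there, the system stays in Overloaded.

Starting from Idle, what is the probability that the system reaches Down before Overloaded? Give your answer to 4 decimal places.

0.6250

Let h(s) be the probability of absorption at Down starting from transient state s. Then h(Down) = 1 and h(Overloaded) = 0. By first-step analysis:
h(Idle) = 0.6·h(Idle) + 0.25·1 + 0.15·0
Solving: h(Idle) = 0.6250.
Starting from Idle, the probability is 0.6250.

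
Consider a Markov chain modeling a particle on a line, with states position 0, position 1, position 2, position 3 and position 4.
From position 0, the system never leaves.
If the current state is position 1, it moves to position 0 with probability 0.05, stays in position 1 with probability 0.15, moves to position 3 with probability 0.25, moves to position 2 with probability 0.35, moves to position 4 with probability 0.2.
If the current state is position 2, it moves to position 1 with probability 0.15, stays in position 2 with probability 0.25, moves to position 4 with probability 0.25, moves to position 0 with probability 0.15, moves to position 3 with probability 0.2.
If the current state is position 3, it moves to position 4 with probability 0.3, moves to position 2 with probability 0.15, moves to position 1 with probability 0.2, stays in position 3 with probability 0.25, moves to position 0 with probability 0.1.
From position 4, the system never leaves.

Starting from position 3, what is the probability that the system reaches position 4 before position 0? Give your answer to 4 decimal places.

0.7283

Let h(s) be the probability of absorption at position 4 starting from transient state s. Then h(position 4) = 1 and h(position 0) = 0. By first-step analysis:
h(position 1) = 0.05·0 + 0.15·h(position 1) + 0.35·h(position 2) + 0.25·h(position 3) + 0.2·1
h(position 2) = 0.15·0 + 0.15·h(position 1) + 0.25·h(position 2) + 0.2·h(position 3) + 0.25·1
h(position 3) = 0.1·0 + 0.2·h(position 1) + 0.15·h(position 2) + 0.25·h(position 3) + 0.3·1
Solving: h(position 1) = 0.7266, h(position 2) = 0.6729, h(position 3) = 0.7283.
Starting from position 3, the probability is 0.7283.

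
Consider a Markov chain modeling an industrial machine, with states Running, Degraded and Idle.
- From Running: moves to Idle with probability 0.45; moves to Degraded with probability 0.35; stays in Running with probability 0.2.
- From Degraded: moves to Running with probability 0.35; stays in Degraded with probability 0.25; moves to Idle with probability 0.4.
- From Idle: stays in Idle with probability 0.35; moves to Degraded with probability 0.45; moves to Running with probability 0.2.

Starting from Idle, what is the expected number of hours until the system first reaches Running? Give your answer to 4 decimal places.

3.9024

Let t(s) be the expected number of hours to first reach Running from state s, with t(Running) = 0. Conditioning on the first hour:
t(Degraded) = 1 + 0.25·t(Degraded) + 0.4·t(Idle)
t(Idle) = 1 + 0.45·t(Degraded) + 0.35·t(Idle)
Solving: t(Degraded) = 3.4146, t(Idle) = 3.9024.
Expected hours from Idle to Running: 3.9024.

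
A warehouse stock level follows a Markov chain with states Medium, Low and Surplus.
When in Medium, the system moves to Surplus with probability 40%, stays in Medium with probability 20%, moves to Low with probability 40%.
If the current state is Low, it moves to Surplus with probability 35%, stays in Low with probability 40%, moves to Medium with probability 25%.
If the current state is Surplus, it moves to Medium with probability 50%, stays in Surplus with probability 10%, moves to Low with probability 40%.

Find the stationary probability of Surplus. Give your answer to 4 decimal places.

Let the stationary distribution be π with π = πP and π_1 + π_2 + π_3 = 1.
π_1 = 0.2·π_1 + 0.25·π_2 + 0.5·π_3
π_2 = 0.4·π_1 + 0.4·π_2 + 0.4·π_3
Solving with the normalization constraint gives π = (0.3077, 0.4000, 0.2923).
So the stationary probability of Surplus is 0.2923.

0.2923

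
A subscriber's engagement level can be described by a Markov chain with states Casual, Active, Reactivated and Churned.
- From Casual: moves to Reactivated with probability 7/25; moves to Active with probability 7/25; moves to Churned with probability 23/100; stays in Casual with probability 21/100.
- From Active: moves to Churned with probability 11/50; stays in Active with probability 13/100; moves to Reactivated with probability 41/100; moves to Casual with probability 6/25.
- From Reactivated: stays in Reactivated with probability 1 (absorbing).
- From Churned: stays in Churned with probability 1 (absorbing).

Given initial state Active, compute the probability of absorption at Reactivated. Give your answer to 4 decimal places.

Let h(s) be the probability of absorption at Reactivated starting from transient state s. Then h(Reactivated) = 1 and h(Churned) = 0. By first-step analysis:
h(Casual) = 0.21·h(Casual) + 0.28·h(Active) + 0.28·1 + 0.23·0
h(Active) = 0.24·h(Casual) + 0.13·h(Active) + 0.41·1 + 0.22·0
Solving: h(Casual) = 0.5780, h(Active) = 0.6307.
Starting from Active, the probability is 0.6307.

0.6307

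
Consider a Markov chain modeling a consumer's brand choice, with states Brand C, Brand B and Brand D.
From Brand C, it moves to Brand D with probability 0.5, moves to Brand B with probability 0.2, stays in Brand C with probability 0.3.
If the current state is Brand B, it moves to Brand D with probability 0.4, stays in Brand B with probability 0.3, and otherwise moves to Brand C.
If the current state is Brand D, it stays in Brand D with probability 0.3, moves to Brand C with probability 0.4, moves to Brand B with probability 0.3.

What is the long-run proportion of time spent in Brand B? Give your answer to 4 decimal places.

Let the stationary distribution be π with π = πP and π_1 + π_2 + π_3 = 1.
π_1 = 0.3·π_1 + 0.3·π_2 + 0.4·π_3
π_2 = 0.2·π_1 + 0.3·π_2 + 0.3·π_3
Solving with the normalization constraint gives π = (0.3394, 0.2661, 0.3945).
So the stationary probability of Brand B is 0.2661.

0.2661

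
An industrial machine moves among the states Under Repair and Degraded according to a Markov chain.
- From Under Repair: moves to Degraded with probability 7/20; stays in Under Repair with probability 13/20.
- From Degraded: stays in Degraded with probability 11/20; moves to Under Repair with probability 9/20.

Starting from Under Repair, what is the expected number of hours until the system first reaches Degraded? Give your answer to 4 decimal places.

Let t(s) be the expected number of hours to first reach Degraded from state s, with t(Degraded) = 0. Conditioning on the first hour:
t(Under Repair) = 1 + 0.65·t(Under Repair)
Solving: t(Under Repair) = 2.8571.
Expected hours from Under Repair to Degraded: 2.8571.

2.8571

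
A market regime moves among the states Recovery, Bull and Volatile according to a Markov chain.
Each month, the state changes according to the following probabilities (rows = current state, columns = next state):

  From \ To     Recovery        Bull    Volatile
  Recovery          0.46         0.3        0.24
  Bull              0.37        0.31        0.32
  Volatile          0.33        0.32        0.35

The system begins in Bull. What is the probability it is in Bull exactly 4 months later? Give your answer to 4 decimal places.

0.3090

Propagate the distribution vector 4 months from Bull.
After 0 months: (0.0000, 1.0000, 0.0000)
After 1 month: (0.3700, 0.3100, 0.3200)
After 2 months: (0.3905, 0.3095, 0.3000)
After 3 months: (0.3931, 0.3091, 0.2978)
After 4 months: (0.3935, 0.3090, 0.2975)
P(in Bull after 4 months) = 0.3090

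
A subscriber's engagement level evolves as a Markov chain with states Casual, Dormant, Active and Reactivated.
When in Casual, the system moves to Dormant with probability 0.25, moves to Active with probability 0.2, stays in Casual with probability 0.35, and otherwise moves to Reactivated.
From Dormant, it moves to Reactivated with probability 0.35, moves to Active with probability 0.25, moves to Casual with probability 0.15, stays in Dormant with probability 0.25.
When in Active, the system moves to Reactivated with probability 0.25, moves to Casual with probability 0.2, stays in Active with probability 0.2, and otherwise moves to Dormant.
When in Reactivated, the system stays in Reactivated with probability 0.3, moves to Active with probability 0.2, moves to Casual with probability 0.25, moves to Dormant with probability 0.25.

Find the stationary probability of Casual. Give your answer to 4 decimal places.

0.2358

Let the stationary distribution be π with π = πP and π_1 + π_2 + π_3 + π_4 = 1.
π_1 = 0.35·π_1 + 0.15·π_2 + 0.2·π_3 + 0.25·π_4
π_2 = 0.25·π_1 + 0.25·π_2 + 0.35·π_3 + 0.25·π_4
π_3 = 0.2·π_1 + 0.25·π_2 + 0.2·π_3 + 0.2·π_4
Solving with the normalization constraint gives π = (0.2358, 0.2714, 0.2136, 0.2793).
So the stationary probability of Casual is 0.2358.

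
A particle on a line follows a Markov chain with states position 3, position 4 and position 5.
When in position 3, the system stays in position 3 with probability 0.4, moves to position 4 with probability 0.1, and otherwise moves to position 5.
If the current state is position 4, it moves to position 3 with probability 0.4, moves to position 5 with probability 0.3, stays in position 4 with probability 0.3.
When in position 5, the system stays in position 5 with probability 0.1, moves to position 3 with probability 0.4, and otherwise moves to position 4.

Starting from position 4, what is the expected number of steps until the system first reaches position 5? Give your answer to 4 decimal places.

Let t(s) be the expected number of steps to first reach position 5 from state s, with t(position 5) = 0. Conditioning on the first step:
t(position 3) = 1 + 0.4·t(position 3) + 0.1·t(position 4)
t(position 4) = 1 + 0.4·t(position 3) + 0.3·t(position 4)
Solving: t(position 3) = 2.1053, t(position 4) = 2.6316.
Expected steps from position 4 to position 5: 2.6316.

2.6316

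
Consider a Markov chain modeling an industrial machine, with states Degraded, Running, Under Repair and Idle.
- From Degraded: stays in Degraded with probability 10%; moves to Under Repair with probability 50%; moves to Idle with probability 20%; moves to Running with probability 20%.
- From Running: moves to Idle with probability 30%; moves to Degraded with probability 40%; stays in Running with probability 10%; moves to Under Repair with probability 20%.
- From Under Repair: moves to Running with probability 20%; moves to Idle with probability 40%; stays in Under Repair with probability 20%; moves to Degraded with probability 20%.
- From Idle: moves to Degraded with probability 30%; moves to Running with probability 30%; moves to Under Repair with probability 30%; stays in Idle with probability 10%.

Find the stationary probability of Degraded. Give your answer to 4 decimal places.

Let the stationary distribution be π with π = πP and π_1 + π_2 + π_3 + π_4 = 1.
π_1 = 0.1·π_1 + 0.4·π_2 + 0.2·π_3 + 0.3·π_4
π_2 = 0.2·π_1 + 0.1·π_2 + 0.2·π_3 + 0.3·π_4
π_3 = 0.5·π_1 + 0.2·π_2 + 0.2·π_3 + 0.3·π_4
Solving with the normalization constraint gives π = (0.2422, 0.2050, 0.2981, 0.2547).
So the stationary probability of Degraded is 0.2422.

0.2422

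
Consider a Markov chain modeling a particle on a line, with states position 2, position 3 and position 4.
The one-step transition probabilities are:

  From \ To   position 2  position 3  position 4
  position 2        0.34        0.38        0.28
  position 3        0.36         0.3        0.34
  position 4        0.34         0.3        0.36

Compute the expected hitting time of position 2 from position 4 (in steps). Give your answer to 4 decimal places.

Let t(s) be the expected number of steps to first reach position 2 from state s, with t(position 2) = 0. Conditioning on the first step:
t(position 3) = 1 + 0.3·t(position 3) + 0.34·t(position 4)
t(position 4) = 1 + 0.3·t(position 3) + 0.36·t(position 4)
Solving: t(position 3) = 2.8324, t(position 4) = 2.8902.
Expected steps from position 4 to position 2: 2.8902.

2.8902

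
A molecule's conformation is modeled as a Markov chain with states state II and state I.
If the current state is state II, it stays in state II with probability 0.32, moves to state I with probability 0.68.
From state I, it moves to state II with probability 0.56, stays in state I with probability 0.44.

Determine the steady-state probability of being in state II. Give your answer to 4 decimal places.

0.4516

Let the stationary distribution be π with π = πP and π_1 + π_2 = 1.
π_1 = 0.32·π_1 + 0.56·π_2
Solving with the normalization constraint gives π = (0.4516, 0.5484).
So the stationary probability of state II is 0.4516.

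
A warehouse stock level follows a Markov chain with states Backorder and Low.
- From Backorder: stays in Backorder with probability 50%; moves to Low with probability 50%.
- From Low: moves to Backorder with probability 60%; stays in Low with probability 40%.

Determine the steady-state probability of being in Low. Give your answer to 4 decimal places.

Let the stationary distribution be π with π = πP and π_1 + π_2 = 1.
π_1 = 0.5·π_1 + 0.6·π_2
Solving with the normalization constraint gives π = (0.5455, 0.4545).
So the stationary probability of Low is 0.4545.

0.4545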